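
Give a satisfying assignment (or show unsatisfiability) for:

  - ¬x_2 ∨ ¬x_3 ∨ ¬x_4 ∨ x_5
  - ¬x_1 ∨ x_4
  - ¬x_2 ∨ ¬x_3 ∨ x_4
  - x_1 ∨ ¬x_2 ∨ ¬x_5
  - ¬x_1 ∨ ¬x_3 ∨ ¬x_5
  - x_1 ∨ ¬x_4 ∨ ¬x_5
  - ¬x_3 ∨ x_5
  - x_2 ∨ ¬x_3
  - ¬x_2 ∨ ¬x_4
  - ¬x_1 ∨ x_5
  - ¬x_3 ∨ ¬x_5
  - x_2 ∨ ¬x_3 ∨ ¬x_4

x_1=F; x_2=T; x_3=F; x_4=F; x_5=F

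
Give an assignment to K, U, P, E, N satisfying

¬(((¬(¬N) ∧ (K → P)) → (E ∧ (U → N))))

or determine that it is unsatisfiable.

K = False, U = False, P = True, E = False, N = True

  ¬(((¬(¬N) ∧ (K → P)) → (E ∧ (U → N)))) = True
    (¬(¬N) ∧ (K → P)) → (E ∧ (U → N)) = False
      ¬(¬N) ∧ (K → P) = True
        ¬(¬N) = True
          ¬N = False
        K → P = True
      E ∧ (U → N) = False
        U → N = True
The formula evaluates to True.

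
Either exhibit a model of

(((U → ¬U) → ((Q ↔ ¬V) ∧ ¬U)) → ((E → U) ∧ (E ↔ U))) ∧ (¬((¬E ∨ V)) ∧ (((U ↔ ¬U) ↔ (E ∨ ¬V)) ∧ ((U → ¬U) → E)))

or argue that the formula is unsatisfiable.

No satisfying assignment exists.

Case E = True: the formula simplifies to (((U → ¬U) → ((Q ↔ ¬V) ∧ ¬U)) → (U ∧ U)) ∧ (¬V ∧ (U ↔ ¬U)).
  U = True: the conjunct U ↔ ¬U becomes True ↔ ¬True = False.
  U = False: the conjunct U ↔ ¬U becomes False ↔ ¬False = False.
Case E = False: the conjunct ¬((¬E ∨ V)) becomes ¬((True ∨ V)) = False.
Both cases fail — unsatisfiable.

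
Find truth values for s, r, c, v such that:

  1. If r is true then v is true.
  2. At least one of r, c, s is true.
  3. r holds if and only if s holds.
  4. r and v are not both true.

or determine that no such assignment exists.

s = False, r = False, c = True, v = True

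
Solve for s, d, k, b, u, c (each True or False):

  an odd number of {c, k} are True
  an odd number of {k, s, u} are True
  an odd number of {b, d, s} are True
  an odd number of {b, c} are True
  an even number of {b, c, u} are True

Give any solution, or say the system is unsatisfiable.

s: True, d: True, k: True, b: True, u: True, c: False

{c, k}: 1 true → odd ✓
{k, s, u}: 3 true → odd ✓
{b, d, s}: 3 true → odd ✓
{b, c}: 1 true → odd ✓
{b, c, u}: 2 true → even ✓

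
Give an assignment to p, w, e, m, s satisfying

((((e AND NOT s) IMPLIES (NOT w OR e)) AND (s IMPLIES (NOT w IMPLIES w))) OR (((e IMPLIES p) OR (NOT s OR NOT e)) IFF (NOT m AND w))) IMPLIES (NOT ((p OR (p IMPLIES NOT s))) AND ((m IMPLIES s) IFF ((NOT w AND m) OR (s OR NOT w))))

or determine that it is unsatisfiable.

p = False, w = False, e = False, m = False, s = True

  ((((e AND NOT s) IMPLIES (NOT w OR e)) AND (s IMPLIES (NOT w IMPLIES w))) OR (((e IMPLIES p) OR (NOT s OR NOT e)) IFF (NOT m AND w))) IMPLIES (NOT ((p OR (p IMPLIES NOT s))) AND ((m IMPLIES s) IFF ((NOT w AND m) OR (s OR NOT w)))) = True
    (((e AND NOT s) IMPLIES (NOT w OR e)) AND (s IMPLIES (NOT w IMPLIES w))) OR (((e IMPLIES p) OR (NOT s OR NOT e)) IFF (NOT m AND w)) = False
      ((e AND NOT s) IMPLIES (NOT w OR e)) AND (s IMPLIES (NOT w IMPLIES w)) = False
        (e AND NOT s) IMPLIES (NOT w OR e) = True
          e AND NOT s = False
            NOT s = False
          NOT w OR e = True
            NOT w = True
        s IMPLIES (NOT w IMPLIES w) = False
          NOT w IMPLIES w = False
            NOT w = True
      ((e IMPLIES p) OR (NOT s OR NOT e)) IFF (NOT m AND w) = False
        (e IMPLIES p) OR (NOT s OR NOT e) = True
          e IMPLIES p = True
          NOT s OR NOT e = True
            NOT s = False
            NOT e = True
        NOT m AND w = False
          NOT m = True
    NOT ((p OR (p IMPLIES NOT s))) AND ((m IMPLIES s) IFF ((NOT w AND m) OR (s OR NOT w))) = False
      NOT ((p OR (p IMPLIES NOT s))) = False
        p OR (p IMPLIES NOT s) = True
          p IMPLIES NOT s = True
            NOT s = False
      (m IMPLIES s) IFF ((NOT w AND m) OR (s OR NOT w)) = True
        m IMPLIES s = True
        (NOT w AND m) OR (s OR NOT w) = True
          NOT w AND m = False
            NOT w = True
          s OR NOT w = True
            NOT w = True
The formula evaluates to True.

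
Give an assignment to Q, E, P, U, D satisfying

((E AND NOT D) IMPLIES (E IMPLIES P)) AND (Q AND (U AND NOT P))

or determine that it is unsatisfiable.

Q = True; E = True; P = False; U = True; D = True

  (E AND NOT D) IMPLIES (E IMPLIES P) = True
    E AND NOT D = False
      NOT D = False
    E IMPLIES P = False
  Q AND (U AND NOT P) = True
    U AND NOT P = True
      NOT P = True
Both conjuncts True, so the formula holds.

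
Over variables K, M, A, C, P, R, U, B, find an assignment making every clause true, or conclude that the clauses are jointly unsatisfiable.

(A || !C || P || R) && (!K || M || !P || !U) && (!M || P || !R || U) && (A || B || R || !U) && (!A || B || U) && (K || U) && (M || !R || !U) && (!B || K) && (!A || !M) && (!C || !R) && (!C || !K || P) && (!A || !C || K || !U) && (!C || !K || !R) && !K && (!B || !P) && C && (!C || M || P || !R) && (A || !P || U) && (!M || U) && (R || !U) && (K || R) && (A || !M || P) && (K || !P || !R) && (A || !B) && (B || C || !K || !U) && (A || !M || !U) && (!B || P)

UNSATISFIABLE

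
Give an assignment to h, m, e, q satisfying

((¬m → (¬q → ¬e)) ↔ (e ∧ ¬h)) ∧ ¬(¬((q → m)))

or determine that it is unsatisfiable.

h = True, m = False, e = True, q = False

  (¬m → (¬q → ¬e)) ↔ (e ∧ ¬h) = True
    ¬m → (¬q → ¬e) = False
      ¬m = True
      ¬q → ¬e = False
        ¬q = True
        ¬e = False
    e ∧ ¬h = False
      ¬h = False
  ¬(¬((q → m))) = True
    ¬((q → m)) = False
      q → m = True
Both conjuncts True, so the formula holds.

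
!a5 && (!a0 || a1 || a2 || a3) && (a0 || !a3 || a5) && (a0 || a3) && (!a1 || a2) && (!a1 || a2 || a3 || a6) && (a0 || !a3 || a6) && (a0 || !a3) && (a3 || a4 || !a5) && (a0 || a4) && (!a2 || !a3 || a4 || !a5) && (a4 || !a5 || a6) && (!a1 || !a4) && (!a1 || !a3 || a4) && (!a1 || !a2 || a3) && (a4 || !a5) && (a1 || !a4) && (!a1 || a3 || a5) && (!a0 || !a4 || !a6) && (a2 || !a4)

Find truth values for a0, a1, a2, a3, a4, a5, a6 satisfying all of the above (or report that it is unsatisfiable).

Unit clause (!a5) forces a5 = False.
Try a0 = False:
  (a0 || !a3 || a5) forces a3 = False.
  clause (a0 || a3) is falsified — backtrack.
So a0 = True.
Set a1 = False.
  then (a1 || !a4) forces a4 = False.
Set a2 = True.
Set a3 = False.
Set a6 = False.
All clauses satisfied.

a0=T, a1=F, a2=T, a3=F, a4=F, a5=F, a6=F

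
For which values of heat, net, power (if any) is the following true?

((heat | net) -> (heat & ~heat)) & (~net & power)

heat = False; net = False; power = True

  (heat | net) -> (heat & ~heat) = True
    heat | net = False
    heat & ~heat = False
      ~heat = True
  ~net & power = True
    ~net = True
Both conjuncts True, so the formula holds.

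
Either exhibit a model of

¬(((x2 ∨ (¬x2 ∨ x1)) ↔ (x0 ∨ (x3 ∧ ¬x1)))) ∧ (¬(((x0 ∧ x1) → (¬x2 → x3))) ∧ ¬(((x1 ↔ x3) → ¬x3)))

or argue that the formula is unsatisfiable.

Case x3 = True: the conjunct ¬(((x0 ∧ x1) → (¬x2 → x3))) becomes ¬(((x0 ∧ x1) → True)) = False.
Case x3 = False: the conjunct ¬(((x1 ↔ x3) → ¬x3)) becomes ¬((¬x1 → True)) = False.
Both cases fail — unsatisfiable.

The formula is unsatisfiable.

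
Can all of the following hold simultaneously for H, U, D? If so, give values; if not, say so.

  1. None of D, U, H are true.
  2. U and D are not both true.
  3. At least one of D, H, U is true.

Unsatisfiable — no assignment works.

Case H = True:
  Constraint (1) is violated (H=T) — contradiction.
Case H = False:
  (1) forces D = False.
  (1) forces U = False.
  Constraint (3) is violated (D=F, H=F, U=F) — contradiction.
Both cases fail — unsatisfiable.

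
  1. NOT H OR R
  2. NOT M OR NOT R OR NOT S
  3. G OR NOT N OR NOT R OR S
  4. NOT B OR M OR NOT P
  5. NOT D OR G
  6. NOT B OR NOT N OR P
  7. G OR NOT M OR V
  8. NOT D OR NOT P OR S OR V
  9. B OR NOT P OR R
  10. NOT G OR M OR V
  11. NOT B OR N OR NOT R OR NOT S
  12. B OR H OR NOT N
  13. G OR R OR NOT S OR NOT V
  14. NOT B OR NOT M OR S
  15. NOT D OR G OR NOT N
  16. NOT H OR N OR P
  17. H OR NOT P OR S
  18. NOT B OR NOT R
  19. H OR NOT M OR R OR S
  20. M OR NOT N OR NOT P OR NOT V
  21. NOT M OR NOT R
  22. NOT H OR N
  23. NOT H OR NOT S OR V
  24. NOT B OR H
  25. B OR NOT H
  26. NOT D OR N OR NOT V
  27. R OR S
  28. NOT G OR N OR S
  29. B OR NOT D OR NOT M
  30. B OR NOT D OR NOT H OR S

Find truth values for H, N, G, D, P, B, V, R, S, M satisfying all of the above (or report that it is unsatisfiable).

Try H = True:
  (NOT H OR R) forces R = True.
  (NOT B OR NOT R) forces B = False.
  clause (B OR NOT H) is falsified — backtrack.
So H = False.
  then (NOT B OR H) forces B = False.
  then (B OR H OR NOT N) forces N = False.
Set G = True.
  then (NOT G OR N OR S) forces S = True.
Set D = False.
Set P = False.
Set V = True.
Set R = False.
Set M = True.
All clauses satisfied.

H = False, N = False, G = True, D = False, P = False, B = False, V = True, R = False, S = True, M = True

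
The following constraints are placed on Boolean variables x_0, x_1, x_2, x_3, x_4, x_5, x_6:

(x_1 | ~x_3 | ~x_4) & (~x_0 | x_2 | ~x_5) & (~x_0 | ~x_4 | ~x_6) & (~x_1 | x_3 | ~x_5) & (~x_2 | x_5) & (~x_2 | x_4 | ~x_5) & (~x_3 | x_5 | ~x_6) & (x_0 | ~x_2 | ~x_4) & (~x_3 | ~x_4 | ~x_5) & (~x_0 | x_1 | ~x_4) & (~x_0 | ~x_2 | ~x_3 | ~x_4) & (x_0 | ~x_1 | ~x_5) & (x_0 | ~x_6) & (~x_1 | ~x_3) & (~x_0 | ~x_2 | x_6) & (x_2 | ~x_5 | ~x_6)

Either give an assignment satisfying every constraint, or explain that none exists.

x_0=F, x_1=F, x_2=F, x_3=F, x_4=T, x_5=T, x_6=F

Set x_0 = False.
  then (x_0 | ~x_6) forces x_6 = False.
Set x_1 = False.
Set x_2 = False.
Set x_3 = False.
Set x_4 = True.
Set x_5 = True.
All clauses satisfied.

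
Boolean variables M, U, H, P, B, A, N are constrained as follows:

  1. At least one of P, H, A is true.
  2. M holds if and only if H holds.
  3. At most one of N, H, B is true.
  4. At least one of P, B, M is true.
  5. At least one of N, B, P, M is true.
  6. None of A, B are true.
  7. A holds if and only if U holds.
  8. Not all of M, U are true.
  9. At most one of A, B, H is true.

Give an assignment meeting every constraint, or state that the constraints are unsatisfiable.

M = False, U = False, H = False, P = True, B = False, A = False, N = False

  (1) {P, H, A}: 1 true — at least one ✓
  (2) M=F, H=F — same ✓
  (3) {N, H, B}: 0 true — at most one ✓
  (4) {P, B, M}: 1 true — at least one ✓
  (5) {N, B, P, M}: 1 true — at least one ✓
  (6) {A, B}: 0 true — none ✓
  (7) A=F, U=F — same ✓
  (8) {M, U}: 0/2 true — not all ✓
  (9) {A, B, H}: 0 true — at most one ✓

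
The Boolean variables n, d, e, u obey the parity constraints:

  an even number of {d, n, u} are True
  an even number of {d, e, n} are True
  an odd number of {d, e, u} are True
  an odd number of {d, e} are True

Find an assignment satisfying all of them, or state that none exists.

n=T, d=T, e=F, u=F

{d, n, u}: 2 true → even ✓
{d, e, n}: 2 true → even ✓
{d, e, u}: 1 true → odd ✓
{d, e}: 1 true → odd ✓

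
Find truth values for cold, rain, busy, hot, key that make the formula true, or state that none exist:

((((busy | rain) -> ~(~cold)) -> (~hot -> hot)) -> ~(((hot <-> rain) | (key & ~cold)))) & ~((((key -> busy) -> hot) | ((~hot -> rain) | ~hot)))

The conjunct ~((((key -> busy) -> hot) | ((~hot -> rain) | ~hot))) is unsatisfiable on its own:
  hot = True: this becomes ~((True | True)) = False.
  hot = False: this becomes ~((~((key -> busy)) | True)) = False.
So the whole conjunction is unsatisfiable.

Unsatisfiable — no assignment works.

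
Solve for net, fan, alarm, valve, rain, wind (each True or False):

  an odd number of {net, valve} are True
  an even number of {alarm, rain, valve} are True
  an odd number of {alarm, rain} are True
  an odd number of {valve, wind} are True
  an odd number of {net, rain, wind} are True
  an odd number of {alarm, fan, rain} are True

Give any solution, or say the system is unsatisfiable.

net: False, fan: False, alarm: False, valve: True, rain: True, wind: False

{net, valve}: 1 true → odd ✓
{alarm, rain, valve}: 2 true → even ✓
{alarm, rain}: 1 true → odd ✓
{valve, wind}: 1 true → odd ✓
{net, rain, wind}: 1 true → odd ✓
{alarm, fan, rain}: 1 true → odd ✓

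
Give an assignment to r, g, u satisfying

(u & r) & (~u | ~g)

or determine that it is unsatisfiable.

r=T; g=F; u=T

  u & r = True
  ~u | ~g = True
    ~u = False
    ~g = True
Both conjuncts True, so the formula holds.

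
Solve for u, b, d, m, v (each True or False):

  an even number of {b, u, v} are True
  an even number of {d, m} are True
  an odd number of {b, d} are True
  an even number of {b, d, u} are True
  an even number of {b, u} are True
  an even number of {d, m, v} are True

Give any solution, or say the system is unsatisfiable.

u = True, b = True, d = False, m = False, v = False

{b, u, v}: 2 true → even ✓
{d, m}: 0 true → even ✓
{b, d}: 1 true → odd ✓
{b, d, u}: 2 true → even ✓
{b, u}: 2 true → even ✓
{d, m, v}: 0 true → even ✓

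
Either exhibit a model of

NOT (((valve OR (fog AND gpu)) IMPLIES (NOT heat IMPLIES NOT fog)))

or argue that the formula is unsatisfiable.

gpu = True, fog = True, heat = False, valve = False

  NOT (((valve OR (fog AND gpu)) IMPLIES (NOT heat IMPLIES NOT fog))) = True
    (valve OR (fog AND gpu)) IMPLIES (NOT heat IMPLIES NOT fog) = False
      valve OR (fog AND gpu) = True
        fog AND gpu = True
      NOT heat IMPLIES NOT fog = False
        NOT heat = True
        NOT fog = False
The formula evaluates to True.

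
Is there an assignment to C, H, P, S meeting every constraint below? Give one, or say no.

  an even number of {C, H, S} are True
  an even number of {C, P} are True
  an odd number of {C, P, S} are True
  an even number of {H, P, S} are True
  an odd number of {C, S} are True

C = False, H = True, P = False, S = True

{C, H, S}: 2 true → even ✓
{C, P}: 0 true → even ✓
{C, P, S}: 1 true → odd ✓
{H, P, S}: 2 true → even ✓
{C, S}: 1 true → odd ✓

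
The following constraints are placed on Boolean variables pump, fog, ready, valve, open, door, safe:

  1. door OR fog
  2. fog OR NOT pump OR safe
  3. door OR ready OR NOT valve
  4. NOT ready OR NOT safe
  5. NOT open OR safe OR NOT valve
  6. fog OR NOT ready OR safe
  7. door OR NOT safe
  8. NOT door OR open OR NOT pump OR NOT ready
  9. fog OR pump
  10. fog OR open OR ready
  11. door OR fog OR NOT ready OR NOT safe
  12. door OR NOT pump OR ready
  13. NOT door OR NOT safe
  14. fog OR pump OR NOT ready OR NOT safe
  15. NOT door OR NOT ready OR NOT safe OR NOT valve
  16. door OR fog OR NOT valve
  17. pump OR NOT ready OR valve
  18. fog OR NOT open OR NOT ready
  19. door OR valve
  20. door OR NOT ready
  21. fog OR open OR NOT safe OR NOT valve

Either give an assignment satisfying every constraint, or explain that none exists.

pump=F, fog=T, ready=F, valve=T, open=F, door=T, safe=F

Set pump = False.
  then (fog OR pump) forces fog = True.
Set ready = False.
Set valve = True.
  then (door OR ready OR NOT valve) forces door = True.
  then (NOT door OR NOT safe) forces safe = False.
  then (NOT open OR safe OR NOT valve) forces open = False.
All clauses satisfied.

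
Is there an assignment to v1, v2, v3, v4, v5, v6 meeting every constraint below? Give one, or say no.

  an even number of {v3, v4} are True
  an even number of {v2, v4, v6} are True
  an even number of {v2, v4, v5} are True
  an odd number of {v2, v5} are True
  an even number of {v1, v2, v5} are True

v1 = True; v2 = False; v3 = True; v4 = True; v5 = True; v6 = True

{v3, v4}: 2 true → even ✓
{v2, v4, v6}: 2 true → even ✓
{v2, v4, v5}: 2 true → even ✓
{v2, v5}: 1 true → odd ✓
{v1, v2, v5}: 2 true → even ✓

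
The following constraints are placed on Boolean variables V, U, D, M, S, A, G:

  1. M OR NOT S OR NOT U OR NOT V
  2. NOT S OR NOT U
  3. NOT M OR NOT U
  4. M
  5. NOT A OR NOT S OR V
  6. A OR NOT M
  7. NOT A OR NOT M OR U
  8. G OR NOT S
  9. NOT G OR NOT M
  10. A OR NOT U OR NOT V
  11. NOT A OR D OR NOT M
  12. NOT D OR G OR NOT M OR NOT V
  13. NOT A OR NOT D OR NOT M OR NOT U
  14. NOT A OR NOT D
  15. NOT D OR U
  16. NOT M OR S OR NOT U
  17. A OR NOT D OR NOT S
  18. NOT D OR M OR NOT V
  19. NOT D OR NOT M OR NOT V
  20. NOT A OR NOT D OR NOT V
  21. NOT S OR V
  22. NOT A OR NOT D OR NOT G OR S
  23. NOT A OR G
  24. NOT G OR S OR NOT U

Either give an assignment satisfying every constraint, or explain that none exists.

UNSATISFIABLE

Case M = True:
  (NOT M OR NOT U) forces U = False.
  (A OR NOT M) forces A = True.
  Clause (NOT A OR NOT M OR U) is falsified — contradiction.
Case M = False:
  Clause (M) is falsified — contradiction.
Both cases fail, so the formula is unsatisfiable.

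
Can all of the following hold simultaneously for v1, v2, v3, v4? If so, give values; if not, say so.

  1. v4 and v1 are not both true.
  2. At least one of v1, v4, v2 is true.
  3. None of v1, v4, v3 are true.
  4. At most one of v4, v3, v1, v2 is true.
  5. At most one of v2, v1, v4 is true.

v1=F, v2=T, v3=F, v4=F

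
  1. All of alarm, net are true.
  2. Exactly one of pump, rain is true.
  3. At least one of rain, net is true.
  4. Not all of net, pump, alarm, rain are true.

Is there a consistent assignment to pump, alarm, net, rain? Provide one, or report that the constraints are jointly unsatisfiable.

pump = False, alarm = True, net = True, rain = True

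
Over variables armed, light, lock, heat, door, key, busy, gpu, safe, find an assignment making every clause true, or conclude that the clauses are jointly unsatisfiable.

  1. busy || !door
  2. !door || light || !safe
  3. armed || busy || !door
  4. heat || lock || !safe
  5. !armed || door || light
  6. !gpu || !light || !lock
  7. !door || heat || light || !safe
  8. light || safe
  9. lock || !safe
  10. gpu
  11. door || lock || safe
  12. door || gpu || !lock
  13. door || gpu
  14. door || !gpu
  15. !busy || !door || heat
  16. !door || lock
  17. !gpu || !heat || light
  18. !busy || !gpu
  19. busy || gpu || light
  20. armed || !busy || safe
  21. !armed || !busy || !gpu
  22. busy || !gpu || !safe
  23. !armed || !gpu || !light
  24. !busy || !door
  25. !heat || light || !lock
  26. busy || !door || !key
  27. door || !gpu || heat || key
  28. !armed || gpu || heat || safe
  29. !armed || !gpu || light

Case door = True:
  (busy || !door) forces busy = True.
  Clause (!busy || !door) is falsified — contradiction.
Case door = False:
  (gpu) forces gpu = True.
  Clause (door || !gpu) is falsified — contradiction.
Both cases fail, so the formula is unsatisfiable.

UNSATISFIABLE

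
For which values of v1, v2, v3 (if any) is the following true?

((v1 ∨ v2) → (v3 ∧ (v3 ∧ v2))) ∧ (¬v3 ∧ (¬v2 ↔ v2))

The conjunct ¬v2 ↔ v2 is unsatisfiable on its own:
  v2=F: evaluates to False.
  v2=T: evaluates to False.
So the whole conjunction is unsatisfiable.

Unsatisfiable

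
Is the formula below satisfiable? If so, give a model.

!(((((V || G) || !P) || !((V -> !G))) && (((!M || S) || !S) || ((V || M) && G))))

P=T; V=F; M=F; S=F; G=F

  !(((((V || G) || !P) || !((V -> !G))) && (((!M || S) || !S) || ((V || M) && G)))) = True
    (((V || G) || !P) || !((V -> !G))) && (((!M || S) || !S) || ((V || M) && G)) = False
      ((V || G) || !P) || !((V -> !G)) = False
        (V || G) || !P = False
          V || G = False
          !P = False
        !((V -> !G)) = False
          V -> !G = True
            !G = True
      ((!M || S) || !S) || ((V || M) && G) = True
        (!M || S) || !S = True
          !M || S = True
            !M = True
          !S = True
        (V || M) && G = False
          V || M = False
The formula evaluates to True.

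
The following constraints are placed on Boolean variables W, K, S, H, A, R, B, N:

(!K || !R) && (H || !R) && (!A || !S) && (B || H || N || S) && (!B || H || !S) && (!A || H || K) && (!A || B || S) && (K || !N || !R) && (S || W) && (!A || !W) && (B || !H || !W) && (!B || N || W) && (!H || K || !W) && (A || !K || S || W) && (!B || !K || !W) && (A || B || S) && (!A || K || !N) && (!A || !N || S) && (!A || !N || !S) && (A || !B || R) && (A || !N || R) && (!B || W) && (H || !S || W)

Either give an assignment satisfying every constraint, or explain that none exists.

Set W = False.
  then (S || W) forces S = True.
  then (!B || W) forces B = False.
  then (H || !S || W) forces H = True.
  then (!A || !S) forces A = False.
Set K = True.
  then (!K || !R) forces R = False.
  then (A || !N || R) forces N = False.
All clauses satisfied.

W = False, K = True, S = True, H = True, A = False, R = False, B = False, N = False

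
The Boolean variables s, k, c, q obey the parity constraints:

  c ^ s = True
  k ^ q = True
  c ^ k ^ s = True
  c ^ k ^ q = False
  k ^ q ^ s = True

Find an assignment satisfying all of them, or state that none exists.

s = False; k = False; c = True; q = True

c ^ s = T ^ F = True ✓
k ^ q = F ^ T = True ✓
c ^ k ^ s = T ^ F ^ F = True ✓
c ^ k ^ q = T ^ F ^ T = False ✓
k ^ q ^ s = F ^ T ^ F = True ✓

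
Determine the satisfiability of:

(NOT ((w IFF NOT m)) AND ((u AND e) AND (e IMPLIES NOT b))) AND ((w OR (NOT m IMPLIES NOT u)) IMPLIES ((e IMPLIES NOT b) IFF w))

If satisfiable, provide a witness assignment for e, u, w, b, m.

e=T; u=T; w=F; b=F; m=F

  NOT ((w IFF NOT m)) AND ((u AND e) AND (e IMPLIES NOT b)) = True
    NOT ((w IFF NOT m)) = True
      w IFF NOT m = False
        NOT m = True
    (u AND e) AND (e IMPLIES NOT b) = True
      u AND e = True
      e IMPLIES NOT b = True
        NOT b = True
  (w OR (NOT m IMPLIES NOT u)) IMPLIES ((e IMPLIES NOT b) IFF w) = True
    w OR (NOT m IMPLIES NOT u) = False
      NOT m IMPLIES NOT u = False
        NOT m = True
        NOT u = False
    (e IMPLIES NOT b) IFF w = False
      e IMPLIES NOT b = True
        NOT b = True
Both conjuncts True, so the formula holds.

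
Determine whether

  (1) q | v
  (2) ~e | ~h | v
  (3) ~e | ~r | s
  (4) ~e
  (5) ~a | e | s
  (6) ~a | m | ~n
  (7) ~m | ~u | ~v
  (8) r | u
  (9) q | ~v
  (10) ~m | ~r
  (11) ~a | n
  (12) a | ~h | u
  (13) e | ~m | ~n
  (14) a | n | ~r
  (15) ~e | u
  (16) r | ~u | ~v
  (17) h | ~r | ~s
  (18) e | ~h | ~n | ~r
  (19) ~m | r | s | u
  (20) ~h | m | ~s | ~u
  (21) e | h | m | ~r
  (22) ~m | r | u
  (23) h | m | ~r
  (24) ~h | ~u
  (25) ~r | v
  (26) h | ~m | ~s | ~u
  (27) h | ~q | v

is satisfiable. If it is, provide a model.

UNSATISFIABLE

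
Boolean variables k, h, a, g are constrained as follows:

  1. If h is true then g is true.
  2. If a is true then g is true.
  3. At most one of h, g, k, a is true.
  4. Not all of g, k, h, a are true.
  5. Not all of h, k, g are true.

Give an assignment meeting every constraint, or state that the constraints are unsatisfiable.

k = False; h = False; a = False; g = True

  (1) h=F ⇒ g: vacuous ✓
  (2) a=F ⇒ g: vacuous ✓
  (3) {h, g, k, a}: 1 true — at most one ✓
  (4) {g, k, h, a}: 1/4 true — not all ✓
  (5) {h, k, g}: 1/3 true — not all ✓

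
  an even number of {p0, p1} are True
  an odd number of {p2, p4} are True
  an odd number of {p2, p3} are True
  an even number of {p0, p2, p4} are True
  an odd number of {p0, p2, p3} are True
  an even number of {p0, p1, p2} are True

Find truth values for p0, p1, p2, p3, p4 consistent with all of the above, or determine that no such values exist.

The formula is unsatisfiable.

Adding constraints 2, 3, 4, 5 mod 2: every variable appears an even number of times on the left, so the left side is 0.
But the right sides sum to 1 (mod 2). 0 ≠ 1 — the system is inconsistent.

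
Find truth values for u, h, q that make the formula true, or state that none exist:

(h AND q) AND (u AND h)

u = True; h = True; q = True

  h AND q = True
  u AND h = True
Both conjuncts True, so the formula holds.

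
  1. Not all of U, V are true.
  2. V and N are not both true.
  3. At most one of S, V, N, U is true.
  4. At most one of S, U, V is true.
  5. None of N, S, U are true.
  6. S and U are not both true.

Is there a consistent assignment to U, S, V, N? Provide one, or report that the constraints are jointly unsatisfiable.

U = False, S = False, V = False, N = False

  (1) {U, V}: 0/2 true — not all ✓
  (2) V=F, N=F — not both ✓
  (3) {S, V, N, U}: 0 true — at most one ✓
  (4) {S, U, V}: 0 true — at most one ✓
  (5) {N, S, U}: 0 true — none ✓
  (6) S=F, U=F — not both ✓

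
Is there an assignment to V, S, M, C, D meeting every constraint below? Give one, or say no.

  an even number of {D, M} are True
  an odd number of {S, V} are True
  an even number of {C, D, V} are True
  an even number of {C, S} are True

V=T, S=F, M=T, C=F, D=T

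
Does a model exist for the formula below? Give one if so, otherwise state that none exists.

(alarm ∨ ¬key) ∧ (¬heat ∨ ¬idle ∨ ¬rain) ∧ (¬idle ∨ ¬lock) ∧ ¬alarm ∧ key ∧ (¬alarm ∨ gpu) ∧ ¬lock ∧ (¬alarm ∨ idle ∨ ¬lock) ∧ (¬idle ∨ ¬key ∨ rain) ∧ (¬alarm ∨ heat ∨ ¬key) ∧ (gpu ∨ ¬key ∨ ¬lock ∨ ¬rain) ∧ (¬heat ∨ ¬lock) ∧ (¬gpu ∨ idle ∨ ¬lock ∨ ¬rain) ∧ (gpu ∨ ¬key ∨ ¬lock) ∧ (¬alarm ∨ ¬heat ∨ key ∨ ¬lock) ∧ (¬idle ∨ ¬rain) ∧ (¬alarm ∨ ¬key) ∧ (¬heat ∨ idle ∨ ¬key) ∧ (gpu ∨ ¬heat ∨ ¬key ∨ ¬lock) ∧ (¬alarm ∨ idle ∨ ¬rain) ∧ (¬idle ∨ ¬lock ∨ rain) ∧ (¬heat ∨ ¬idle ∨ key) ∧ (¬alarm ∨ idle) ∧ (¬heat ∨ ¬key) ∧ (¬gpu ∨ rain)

The formula is unsatisfiable.

Case key = True:
  (alarm ∨ ¬key) forces alarm = True.
  Clause (¬alarm) is falsified — contradiction.
Case key = False:
  Clause (key) is falsified — contradiction.
Both cases fail, so the formula is unsatisfiable.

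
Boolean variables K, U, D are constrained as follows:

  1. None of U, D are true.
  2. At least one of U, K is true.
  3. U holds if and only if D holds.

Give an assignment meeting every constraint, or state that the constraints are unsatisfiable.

K: True, U: False, D: False

  (1) {U, D}: 0 true — none ✓
  (2) {U, K}: 1 true — at least one ✓
  (3) U=F, D=F — same ✓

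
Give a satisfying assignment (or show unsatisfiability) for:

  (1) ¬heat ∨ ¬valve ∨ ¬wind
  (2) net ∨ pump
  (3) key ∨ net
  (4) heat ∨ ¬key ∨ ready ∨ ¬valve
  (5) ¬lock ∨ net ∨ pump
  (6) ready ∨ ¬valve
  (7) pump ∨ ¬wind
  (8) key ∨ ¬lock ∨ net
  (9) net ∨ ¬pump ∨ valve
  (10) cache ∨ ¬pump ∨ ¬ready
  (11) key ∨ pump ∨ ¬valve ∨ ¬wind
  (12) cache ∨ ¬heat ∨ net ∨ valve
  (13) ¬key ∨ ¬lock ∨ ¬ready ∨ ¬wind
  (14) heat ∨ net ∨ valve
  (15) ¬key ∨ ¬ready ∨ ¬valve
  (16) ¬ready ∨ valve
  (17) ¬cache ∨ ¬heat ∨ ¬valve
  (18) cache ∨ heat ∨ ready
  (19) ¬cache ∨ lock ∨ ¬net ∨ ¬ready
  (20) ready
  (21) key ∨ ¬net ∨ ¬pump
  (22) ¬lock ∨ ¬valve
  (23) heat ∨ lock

Unit clause (ready) forces ready = True.
In (¬ready ∨ valve) only valve is left, so valve = True.
In (¬lock ∨ ¬valve) only ¬lock is left, so lock = False.
In (heat ∨ lock) only heat is left, so heat = True.
In (¬heat ∨ ¬valve ∨ ¬wind) only ¬wind is left, so wind = False.
In (¬key ∨ ¬ready ∨ ¬valve) only ¬key is left, so key = False.
In (¬cache ∨ ¬heat ∨ ¬valve) only ¬cache is left, so cache = False.
In (key ∨ net) only net is left, so net = True.
In (cache ∨ ¬pump ∨ ¬ready) only ¬pump is left, so pump = False.
All clauses satisfied.

key: False, wind: False, lock: False, ready: True, heat: True, pump: False, net: True, valve: True, cache: False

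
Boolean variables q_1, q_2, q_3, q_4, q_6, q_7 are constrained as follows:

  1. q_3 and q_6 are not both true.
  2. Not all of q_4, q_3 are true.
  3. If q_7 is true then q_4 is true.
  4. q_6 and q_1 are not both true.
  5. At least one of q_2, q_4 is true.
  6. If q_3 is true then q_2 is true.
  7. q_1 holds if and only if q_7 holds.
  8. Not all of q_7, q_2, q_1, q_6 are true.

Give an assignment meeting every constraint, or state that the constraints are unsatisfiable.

q_1 = False, q_2 = False, q_3 = False, q_4 = True, q_6 = False, q_7 = False

  (1) q_3=F, q_6=F — not both ✓
  (2) {q_4, q_3}: 1/2 true — not all ✓
  (3) q_7=F ⇒ q_4: vacuous ✓
  (4) q_6=F, q_1=F — not both ✓
  (5) {q_2, q_4}: 1 true — at least one ✓
  (6) q_3=F ⇒ q_2: vacuous ✓
  (7) q_1=F, q_7=F — same ✓
  (8) {q_7, q_2, q_1, q_6}: 0/4 true — not all ✓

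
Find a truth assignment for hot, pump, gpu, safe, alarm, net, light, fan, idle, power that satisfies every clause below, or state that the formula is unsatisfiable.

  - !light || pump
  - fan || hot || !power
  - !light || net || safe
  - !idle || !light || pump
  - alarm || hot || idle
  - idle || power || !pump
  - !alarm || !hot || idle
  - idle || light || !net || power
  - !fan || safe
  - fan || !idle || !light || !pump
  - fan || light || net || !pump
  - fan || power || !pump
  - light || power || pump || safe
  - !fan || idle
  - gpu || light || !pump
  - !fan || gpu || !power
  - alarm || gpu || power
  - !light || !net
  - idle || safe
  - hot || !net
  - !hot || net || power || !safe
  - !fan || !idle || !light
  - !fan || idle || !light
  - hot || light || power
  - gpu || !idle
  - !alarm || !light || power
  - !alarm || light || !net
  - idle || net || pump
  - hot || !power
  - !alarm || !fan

hot: True, pump: True, gpu: False, safe: True, alarm: False, net: False, light: True, fan: False, idle: False, power: True

Set hot = True.
Set pump = True.
Set gpu = False.
  then (gpu || light || !pump) forces light = True.
  then (!light || !net) forces net = False.
  then (gpu || !idle) forces idle = False.
  then (!light || net || safe) forces safe = True.
  then (idle || power || !pump) forces power = True.
  then (!alarm || !hot || idle) forces alarm = False.
  then (!fan || idle) forces fan = False.
All clauses satisfied.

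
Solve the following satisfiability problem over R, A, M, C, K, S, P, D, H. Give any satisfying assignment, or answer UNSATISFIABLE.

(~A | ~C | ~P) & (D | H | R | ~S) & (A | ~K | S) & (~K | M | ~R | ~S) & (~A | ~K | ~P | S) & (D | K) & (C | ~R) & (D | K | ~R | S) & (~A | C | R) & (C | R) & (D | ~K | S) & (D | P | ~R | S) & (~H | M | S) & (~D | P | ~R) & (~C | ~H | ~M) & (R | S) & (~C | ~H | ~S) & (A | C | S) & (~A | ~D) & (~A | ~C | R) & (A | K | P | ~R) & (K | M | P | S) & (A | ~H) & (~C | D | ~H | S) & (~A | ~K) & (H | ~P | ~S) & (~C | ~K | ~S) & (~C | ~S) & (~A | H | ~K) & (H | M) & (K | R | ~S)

Try R = False:
  (C | R) forces C = True.
  (R | S) forces S = True.
  clause (~C | ~S) is falsified — backtrack.
So R = True.
  then (C | ~R) forces C = True.
  then (~C | ~S) forces S = False.
Set A = False.
  then (A | ~K | S) forces K = False.
  then (D | K) forces D = True.
  then (~D | P | ~R) forces P = True.
  then (A | ~H) forces H = False.
  then (H | M) forces M = True.
All clauses satisfied.

R = True, A = False, M = True, C = True, K = False, S = False, P = True, D = True, H = False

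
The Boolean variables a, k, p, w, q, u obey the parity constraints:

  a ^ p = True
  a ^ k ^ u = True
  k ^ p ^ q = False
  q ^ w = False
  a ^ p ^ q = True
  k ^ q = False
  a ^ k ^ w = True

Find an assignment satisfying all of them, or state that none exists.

a = True, k = False, p = False, w = False, q = False, u = False

a ^ p = T ^ F = True ✓
a ^ k ^ u = T ^ F ^ F = True ✓
k ^ p ^ q = F ^ F ^ F = False ✓
q ^ w = F ^ F = False ✓
a ^ p ^ q = T ^ F ^ F = True ✓
k ^ q = F ^ F = False ✓
a ^ k ^ w = T ^ F ^ F = True ✓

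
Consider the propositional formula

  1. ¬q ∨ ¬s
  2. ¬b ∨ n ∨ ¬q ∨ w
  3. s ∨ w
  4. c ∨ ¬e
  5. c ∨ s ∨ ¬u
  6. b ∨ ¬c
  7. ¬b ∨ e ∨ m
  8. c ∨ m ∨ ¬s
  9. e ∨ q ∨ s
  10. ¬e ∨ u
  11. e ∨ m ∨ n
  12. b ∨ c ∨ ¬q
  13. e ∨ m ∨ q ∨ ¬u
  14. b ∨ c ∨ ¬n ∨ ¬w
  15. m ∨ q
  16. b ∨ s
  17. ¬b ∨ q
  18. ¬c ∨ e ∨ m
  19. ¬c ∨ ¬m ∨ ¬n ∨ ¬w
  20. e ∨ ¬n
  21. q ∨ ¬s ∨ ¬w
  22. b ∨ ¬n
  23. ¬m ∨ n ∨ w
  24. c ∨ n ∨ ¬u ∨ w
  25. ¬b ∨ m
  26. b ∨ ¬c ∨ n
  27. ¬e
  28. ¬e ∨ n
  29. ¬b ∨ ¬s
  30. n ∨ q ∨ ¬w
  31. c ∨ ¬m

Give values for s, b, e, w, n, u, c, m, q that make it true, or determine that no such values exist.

s=F; b=T; e=F; w=T; n=F; u=T; c=T; m=T; q=T

Unit clause (¬e) forces e = False.
In (e ∨ ¬n) only ¬n is left, so n = False.
In (e ∨ m ∨ n) only m is left, so m = True.
In (¬m ∨ n ∨ w) only w is left, so w = True.
In (n ∨ q ∨ ¬w) only q is left, so q = True.
In (c ∨ ¬m) only c is left, so c = True.
In (¬q ∨ ¬s) only ¬s is left, so s = False.
In (b ∨ ¬c) only b is left, so b = True.
Set u = True.
All clauses satisfied.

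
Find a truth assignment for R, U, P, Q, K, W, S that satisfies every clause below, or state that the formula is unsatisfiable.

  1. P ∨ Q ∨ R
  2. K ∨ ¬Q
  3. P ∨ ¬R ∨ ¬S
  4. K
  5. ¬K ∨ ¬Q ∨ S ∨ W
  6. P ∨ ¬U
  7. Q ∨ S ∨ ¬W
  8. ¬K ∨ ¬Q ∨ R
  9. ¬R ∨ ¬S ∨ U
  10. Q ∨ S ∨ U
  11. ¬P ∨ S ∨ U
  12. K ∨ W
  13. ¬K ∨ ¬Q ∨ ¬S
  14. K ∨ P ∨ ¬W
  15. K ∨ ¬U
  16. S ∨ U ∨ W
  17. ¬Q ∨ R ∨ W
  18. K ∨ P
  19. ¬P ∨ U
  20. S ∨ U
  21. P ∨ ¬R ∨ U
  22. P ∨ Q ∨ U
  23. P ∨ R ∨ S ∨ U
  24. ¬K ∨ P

Unit clause (K) forces K = True.
In (¬K ∨ P) only P is left, so P = True.
In (¬P ∨ U) only U is left, so U = True.
Set R = True.
Set Q = False.
Set W = False.
Set S = True.
All clauses satisfied.

R = True; U = True; P = True; Q = False; K = True; W = False; S = True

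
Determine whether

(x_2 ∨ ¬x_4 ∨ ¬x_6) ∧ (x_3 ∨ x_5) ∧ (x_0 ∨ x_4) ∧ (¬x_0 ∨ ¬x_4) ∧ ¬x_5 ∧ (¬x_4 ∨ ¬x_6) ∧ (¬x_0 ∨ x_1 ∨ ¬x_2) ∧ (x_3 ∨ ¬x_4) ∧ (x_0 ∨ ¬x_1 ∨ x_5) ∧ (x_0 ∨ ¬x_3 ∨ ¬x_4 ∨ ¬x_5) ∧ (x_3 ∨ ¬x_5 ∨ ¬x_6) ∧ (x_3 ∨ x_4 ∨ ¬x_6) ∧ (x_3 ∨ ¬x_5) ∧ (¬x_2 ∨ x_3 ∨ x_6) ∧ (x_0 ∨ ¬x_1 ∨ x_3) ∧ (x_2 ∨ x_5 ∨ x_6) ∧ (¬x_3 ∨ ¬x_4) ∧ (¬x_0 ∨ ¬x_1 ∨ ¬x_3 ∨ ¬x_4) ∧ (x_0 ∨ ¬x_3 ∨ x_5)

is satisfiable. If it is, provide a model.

Unit clause (¬x_5) forces x_5 = False.
In (x_3 ∨ x_5) only x_3 is left, so x_3 = True.
In (¬x_3 ∨ ¬x_4) only ¬x_4 is left, so x_4 = False.
In (x_0 ∨ ¬x_3 ∨ x_5) only x_0 is left, so x_0 = True.
Set x_1 = False.
  then (¬x_0 ∨ x_1 ∨ ¬x_2) forces x_2 = False.
  then (x_2 ∨ x_5 ∨ x_6) forces x_6 = True.
All clauses satisfied.

x_0 = True; x_1 = False; x_2 = False; x_3 = True; x_4 = False; x_5 = False; x_6 = True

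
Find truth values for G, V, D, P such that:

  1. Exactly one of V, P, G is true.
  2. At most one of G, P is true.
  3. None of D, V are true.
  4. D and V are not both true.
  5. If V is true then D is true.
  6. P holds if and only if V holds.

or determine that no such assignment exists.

G = True, V = False, D = False, P = False

  (1) {V, P, G}: 1 true — exactly one ✓
  (2) {G, P}: 1 true — at most one ✓
  (3) {D, V}: 0 true — none ✓
  (4) D=F, V=F — not both ✓
  (5) V=F ⇒ D: vacuous ✓
  (6) P=F, V=F — same ✓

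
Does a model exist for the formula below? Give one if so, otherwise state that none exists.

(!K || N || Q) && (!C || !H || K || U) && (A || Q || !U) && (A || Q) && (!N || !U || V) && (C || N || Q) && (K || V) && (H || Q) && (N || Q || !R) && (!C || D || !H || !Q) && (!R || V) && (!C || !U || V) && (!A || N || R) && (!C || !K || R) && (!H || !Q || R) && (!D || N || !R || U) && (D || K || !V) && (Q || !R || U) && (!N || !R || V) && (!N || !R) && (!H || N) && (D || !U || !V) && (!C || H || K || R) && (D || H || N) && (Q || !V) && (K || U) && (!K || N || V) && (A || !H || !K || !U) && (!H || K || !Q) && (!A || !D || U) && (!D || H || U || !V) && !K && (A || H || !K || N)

V=T; H=F; K=F; N=F; Q=T; C=T; U=T; A=F; D=T; R=T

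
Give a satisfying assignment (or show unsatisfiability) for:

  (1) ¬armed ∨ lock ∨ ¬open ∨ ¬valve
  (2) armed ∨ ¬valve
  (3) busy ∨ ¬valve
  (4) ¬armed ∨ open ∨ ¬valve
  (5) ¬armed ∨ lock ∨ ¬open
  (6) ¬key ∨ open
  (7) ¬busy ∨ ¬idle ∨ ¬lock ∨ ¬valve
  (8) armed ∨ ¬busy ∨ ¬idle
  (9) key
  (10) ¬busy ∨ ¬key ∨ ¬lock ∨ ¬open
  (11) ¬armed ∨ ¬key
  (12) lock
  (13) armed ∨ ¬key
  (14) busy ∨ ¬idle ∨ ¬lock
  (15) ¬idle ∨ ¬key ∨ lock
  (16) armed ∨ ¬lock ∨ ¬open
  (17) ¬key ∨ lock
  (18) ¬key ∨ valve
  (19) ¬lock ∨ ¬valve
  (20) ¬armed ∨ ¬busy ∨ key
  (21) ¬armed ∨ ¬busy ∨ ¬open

UNSATISFIABLE

Case key = True:
  (¬key ∨ open) forces open = True.
  (¬armed ∨ ¬key) forces armed = False.
  Clause (armed ∨ ¬key) is falsified — contradiction.
Case key = False:
  Clause (key) is falsified — contradiction.
Both cases fail, so the formula is unsatisfiable.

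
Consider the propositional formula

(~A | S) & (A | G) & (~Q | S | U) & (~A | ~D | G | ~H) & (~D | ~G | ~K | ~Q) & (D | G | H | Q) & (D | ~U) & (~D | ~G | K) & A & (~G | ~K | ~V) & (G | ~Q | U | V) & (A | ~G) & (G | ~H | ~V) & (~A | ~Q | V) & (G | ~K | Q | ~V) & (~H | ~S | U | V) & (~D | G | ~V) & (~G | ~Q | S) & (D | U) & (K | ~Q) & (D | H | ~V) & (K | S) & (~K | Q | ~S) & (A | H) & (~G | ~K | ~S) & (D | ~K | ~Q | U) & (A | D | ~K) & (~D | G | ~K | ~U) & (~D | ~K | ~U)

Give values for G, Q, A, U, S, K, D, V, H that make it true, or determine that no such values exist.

Unit clause (A) forces A = True.
In (~A | S) only S is left, so S = True.
Try G = True:
  (~G | ~K | ~S) forces K = False.
  (~D | ~G | K) forces D = False.
  (D | ~U) forces U = False.
  clause (D | U) is falsified — backtrack.
So G = False.
Set Q = False.
  then (~K | Q | ~S) forces K = False.
Set U = False.
  then (D | U) forces D = True.
  then (~A | ~D | G | ~H) forces H = False.
  then (~D | G | ~V) forces V = False.
All clauses satisfied.

G = False, Q = False, A = True, U = False, S = True, K = False, D = True, V = False, H = False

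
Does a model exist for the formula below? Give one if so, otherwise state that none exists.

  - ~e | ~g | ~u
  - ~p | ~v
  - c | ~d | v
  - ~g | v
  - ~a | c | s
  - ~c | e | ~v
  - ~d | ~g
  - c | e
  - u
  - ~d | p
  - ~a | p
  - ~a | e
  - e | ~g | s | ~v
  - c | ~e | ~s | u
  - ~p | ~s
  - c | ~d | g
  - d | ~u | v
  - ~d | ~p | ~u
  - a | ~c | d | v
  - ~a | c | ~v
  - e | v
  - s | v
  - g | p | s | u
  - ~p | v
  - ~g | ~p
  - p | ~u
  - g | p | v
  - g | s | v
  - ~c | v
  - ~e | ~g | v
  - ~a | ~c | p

The formula is unsatisfiable.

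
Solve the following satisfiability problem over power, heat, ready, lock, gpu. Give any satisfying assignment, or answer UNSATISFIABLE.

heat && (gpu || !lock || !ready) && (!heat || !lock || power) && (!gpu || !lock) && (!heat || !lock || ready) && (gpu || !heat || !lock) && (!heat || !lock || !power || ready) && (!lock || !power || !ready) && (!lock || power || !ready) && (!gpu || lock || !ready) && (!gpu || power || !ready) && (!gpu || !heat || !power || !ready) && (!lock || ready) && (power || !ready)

Unit clause (heat) forces heat = True.
Set power = False.
  then (!heat || !lock || power) forces lock = False.
  then (power || !ready) forces ready = False.
Set gpu = True.
All clauses satisfied.

power = False, heat = True, ready = False, lock = False, gpu = True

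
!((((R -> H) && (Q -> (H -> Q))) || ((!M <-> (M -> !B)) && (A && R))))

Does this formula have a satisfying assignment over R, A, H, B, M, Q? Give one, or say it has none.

R = True, A = False, H = False, B = False, M = True, Q = True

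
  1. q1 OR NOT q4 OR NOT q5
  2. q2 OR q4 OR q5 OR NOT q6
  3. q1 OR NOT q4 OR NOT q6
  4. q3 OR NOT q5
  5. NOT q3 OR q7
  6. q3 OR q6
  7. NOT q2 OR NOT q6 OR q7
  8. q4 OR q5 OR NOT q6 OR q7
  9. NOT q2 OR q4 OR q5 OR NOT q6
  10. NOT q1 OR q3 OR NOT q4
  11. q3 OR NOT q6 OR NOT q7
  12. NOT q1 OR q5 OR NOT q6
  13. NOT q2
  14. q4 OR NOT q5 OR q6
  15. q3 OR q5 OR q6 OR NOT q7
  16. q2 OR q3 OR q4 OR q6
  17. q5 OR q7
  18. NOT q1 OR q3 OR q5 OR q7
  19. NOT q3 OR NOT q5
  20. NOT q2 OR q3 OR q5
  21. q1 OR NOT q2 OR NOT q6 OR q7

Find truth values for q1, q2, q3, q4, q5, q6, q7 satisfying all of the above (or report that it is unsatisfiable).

q1=F; q2=F; q3=T; q4=F; q5=F; q6=F; q7=T

Unit clause (NOT q2) forces q2 = False.
Set q1 = False.
Try q3 = False:
  (q3 OR NOT q5) forces q5 = False.
  (q3 OR q6) forces q6 = True.
  (q2 OR q4 OR q5 OR NOT q6) forces q4 = True.
  clause (q1 OR NOT q4 OR NOT q6) is falsified — backtrack.
So q3 = True.
  then (NOT q3 OR q7) forces q7 = True.
  then (NOT q3 OR NOT q5) forces q5 = False.
Set q4 = False.
  then (q2 OR q4 OR q5 OR NOT q6) forces q6 = False.
All clauses satisfied.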